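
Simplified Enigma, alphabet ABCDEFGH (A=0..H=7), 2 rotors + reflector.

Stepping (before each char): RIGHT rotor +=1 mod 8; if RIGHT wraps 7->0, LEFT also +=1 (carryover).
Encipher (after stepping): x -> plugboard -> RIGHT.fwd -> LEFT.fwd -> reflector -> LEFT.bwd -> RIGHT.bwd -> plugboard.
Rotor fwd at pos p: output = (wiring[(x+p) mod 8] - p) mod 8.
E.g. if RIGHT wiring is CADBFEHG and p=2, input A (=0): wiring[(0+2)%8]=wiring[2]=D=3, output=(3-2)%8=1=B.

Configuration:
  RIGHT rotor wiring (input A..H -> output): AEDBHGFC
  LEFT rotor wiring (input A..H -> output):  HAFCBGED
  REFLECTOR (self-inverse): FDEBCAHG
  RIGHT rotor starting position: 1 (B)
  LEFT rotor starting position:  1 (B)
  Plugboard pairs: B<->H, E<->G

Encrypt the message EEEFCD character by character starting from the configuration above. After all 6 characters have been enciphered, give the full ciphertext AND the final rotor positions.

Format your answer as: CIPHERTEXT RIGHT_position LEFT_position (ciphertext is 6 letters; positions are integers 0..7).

Answer: AAFAGA 7 1

Derivation:
Char 1 ('E'): step: R->2, L=1; E->plug->G->R->G->L->C->refl->E->L'->B->R'->A->plug->A
Char 2 ('E'): step: R->3, L=1; E->plug->G->R->B->L->E->refl->C->L'->G->R'->A->plug->A
Char 3 ('E'): step: R->4, L=1; E->plug->G->R->H->L->G->refl->H->L'->A->R'->F->plug->F
Char 4 ('F'): step: R->5, L=1; F->plug->F->R->G->L->C->refl->E->L'->B->R'->A->plug->A
Char 5 ('C'): step: R->6, L=1; C->plug->C->R->C->L->B->refl->D->L'->F->R'->E->plug->G
Char 6 ('D'): step: R->7, L=1; D->plug->D->R->E->L->F->refl->A->L'->D->R'->A->plug->A
Final: ciphertext=AAFAGA, RIGHT=7, LEFT=1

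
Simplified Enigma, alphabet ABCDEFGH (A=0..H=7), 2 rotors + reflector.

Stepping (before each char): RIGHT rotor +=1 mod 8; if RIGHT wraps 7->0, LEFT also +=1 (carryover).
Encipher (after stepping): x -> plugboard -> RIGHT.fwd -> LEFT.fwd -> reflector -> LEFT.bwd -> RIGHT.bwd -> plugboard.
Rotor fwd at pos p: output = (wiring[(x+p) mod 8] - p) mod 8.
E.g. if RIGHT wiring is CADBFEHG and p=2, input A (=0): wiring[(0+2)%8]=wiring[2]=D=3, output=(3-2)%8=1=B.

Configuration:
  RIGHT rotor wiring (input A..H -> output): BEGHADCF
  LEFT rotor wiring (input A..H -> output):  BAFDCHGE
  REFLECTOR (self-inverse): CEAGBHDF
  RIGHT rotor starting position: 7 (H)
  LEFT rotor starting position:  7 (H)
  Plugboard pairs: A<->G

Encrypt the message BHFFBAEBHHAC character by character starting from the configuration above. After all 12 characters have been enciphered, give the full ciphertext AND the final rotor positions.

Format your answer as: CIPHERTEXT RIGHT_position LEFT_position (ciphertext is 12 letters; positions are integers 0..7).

Char 1 ('B'): step: R->0, L->0 (L advanced); B->plug->B->R->E->L->C->refl->A->L'->B->R'->A->plug->G
Char 2 ('H'): step: R->1, L=0; H->plug->H->R->A->L->B->refl->E->L'->H->R'->D->plug->D
Char 3 ('F'): step: R->2, L=0; F->plug->F->R->D->L->D->refl->G->L'->G->R'->C->plug->C
Char 4 ('F'): step: R->3, L=0; F->plug->F->R->G->L->G->refl->D->L'->D->R'->H->plug->H
Char 5 ('B'): step: R->4, L=0; B->plug->B->R->H->L->E->refl->B->L'->A->R'->F->plug->F
Char 6 ('A'): step: R->5, L=0; A->plug->G->R->C->L->F->refl->H->L'->F->R'->B->plug->B
Char 7 ('E'): step: R->6, L=0; E->plug->E->R->A->L->B->refl->E->L'->H->R'->B->plug->B
Char 8 ('B'): step: R->7, L=0; B->plug->B->R->C->L->F->refl->H->L'->F->R'->C->plug->C
Char 9 ('H'): step: R->0, L->1 (L advanced); H->plug->H->R->F->L->F->refl->H->L'->A->R'->E->plug->E
Char 10 ('H'): step: R->1, L=1; H->plug->H->R->A->L->H->refl->F->L'->F->R'->B->plug->B
Char 11 ('A'): step: R->2, L=1; A->plug->G->R->H->L->A->refl->C->L'->C->R'->H->plug->H
Char 12 ('C'): step: R->3, L=1; C->plug->C->R->A->L->H->refl->F->L'->F->R'->B->plug->B
Final: ciphertext=GDCHFBBCEBHB, RIGHT=3, LEFT=1

Answer: GDCHFBBCEBHB 3 1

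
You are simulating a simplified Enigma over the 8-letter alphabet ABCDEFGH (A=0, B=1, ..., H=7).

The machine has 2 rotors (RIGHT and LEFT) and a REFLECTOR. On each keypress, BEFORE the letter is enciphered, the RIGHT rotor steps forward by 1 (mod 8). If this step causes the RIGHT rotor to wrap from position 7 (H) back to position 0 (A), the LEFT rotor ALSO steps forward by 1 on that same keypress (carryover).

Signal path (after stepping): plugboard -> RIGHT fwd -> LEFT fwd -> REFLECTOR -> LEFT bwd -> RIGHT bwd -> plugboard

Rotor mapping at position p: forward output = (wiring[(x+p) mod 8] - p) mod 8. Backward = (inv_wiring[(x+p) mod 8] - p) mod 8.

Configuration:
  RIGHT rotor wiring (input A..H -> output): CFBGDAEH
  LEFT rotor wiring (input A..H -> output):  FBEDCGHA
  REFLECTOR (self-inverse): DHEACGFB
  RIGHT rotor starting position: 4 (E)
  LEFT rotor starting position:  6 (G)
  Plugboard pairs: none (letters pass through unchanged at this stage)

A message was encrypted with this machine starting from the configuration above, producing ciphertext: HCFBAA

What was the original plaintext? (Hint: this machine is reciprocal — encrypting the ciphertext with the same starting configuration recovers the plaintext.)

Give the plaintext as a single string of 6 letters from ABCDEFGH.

Answer: GGHHDF

Derivation:
Char 1 ('H'): step: R->5, L=6; H->plug->H->R->G->L->E->refl->C->L'->B->R'->G->plug->G
Char 2 ('C'): step: R->6, L=6; C->plug->C->R->E->L->G->refl->F->L'->F->R'->G->plug->G
Char 3 ('F'): step: R->7, L=6; F->plug->F->R->E->L->G->refl->F->L'->F->R'->H->plug->H
Char 4 ('B'): step: R->0, L->7 (L advanced); B->plug->B->R->F->L->D->refl->A->L'->H->R'->H->plug->H
Char 5 ('A'): step: R->1, L=7; A->plug->A->R->E->L->E->refl->C->L'->C->R'->D->plug->D
Char 6 ('A'): step: R->2, L=7; A->plug->A->R->H->L->A->refl->D->L'->F->R'->F->plug->F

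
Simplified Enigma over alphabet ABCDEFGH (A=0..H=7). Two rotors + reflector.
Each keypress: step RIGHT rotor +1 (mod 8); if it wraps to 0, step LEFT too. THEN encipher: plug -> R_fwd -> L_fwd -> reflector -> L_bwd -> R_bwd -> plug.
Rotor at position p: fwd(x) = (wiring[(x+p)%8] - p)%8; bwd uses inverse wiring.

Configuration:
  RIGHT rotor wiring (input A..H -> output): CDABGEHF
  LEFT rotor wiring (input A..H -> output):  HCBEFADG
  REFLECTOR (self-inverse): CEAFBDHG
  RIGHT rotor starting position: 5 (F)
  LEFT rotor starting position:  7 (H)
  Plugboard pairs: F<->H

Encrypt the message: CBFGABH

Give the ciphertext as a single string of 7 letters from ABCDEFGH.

Char 1 ('C'): step: R->6, L=7; C->plug->C->R->E->L->F->refl->D->L'->C->R'->E->plug->E
Char 2 ('B'): step: R->7, L=7; B->plug->B->R->D->L->C->refl->A->L'->B->R'->D->plug->D
Char 3 ('F'): step: R->0, L->0 (L advanced); F->plug->H->R->F->L->A->refl->C->L'->B->R'->D->plug->D
Char 4 ('G'): step: R->1, L=0; G->plug->G->R->E->L->F->refl->D->L'->G->R'->F->plug->H
Char 5 ('A'): step: R->2, L=0; A->plug->A->R->G->L->D->refl->F->L'->E->R'->C->plug->C
Char 6 ('B'): step: R->3, L=0; B->plug->B->R->D->L->E->refl->B->L'->C->R'->E->plug->E
Char 7 ('H'): step: R->4, L=0; H->plug->F->R->H->L->G->refl->H->L'->A->R'->B->plug->B

Answer: EDDHCEB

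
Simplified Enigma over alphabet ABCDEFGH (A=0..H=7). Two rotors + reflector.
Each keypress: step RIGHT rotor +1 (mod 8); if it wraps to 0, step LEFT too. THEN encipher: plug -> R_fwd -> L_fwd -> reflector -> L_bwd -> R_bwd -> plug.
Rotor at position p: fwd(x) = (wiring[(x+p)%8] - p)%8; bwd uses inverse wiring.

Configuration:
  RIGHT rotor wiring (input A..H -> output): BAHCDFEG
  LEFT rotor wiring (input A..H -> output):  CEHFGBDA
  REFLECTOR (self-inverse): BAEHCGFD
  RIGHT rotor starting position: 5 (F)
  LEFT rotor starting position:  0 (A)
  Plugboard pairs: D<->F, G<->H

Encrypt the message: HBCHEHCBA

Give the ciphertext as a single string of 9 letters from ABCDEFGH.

Char 1 ('H'): step: R->6, L=0; H->plug->G->R->F->L->B->refl->A->L'->H->R'->H->plug->G
Char 2 ('B'): step: R->7, L=0; B->plug->B->R->C->L->H->refl->D->L'->G->R'->G->plug->H
Char 3 ('C'): step: R->0, L->1 (L advanced); C->plug->C->R->H->L->B->refl->A->L'->E->R'->G->plug->H
Char 4 ('H'): step: R->1, L=1; H->plug->G->R->F->L->C->refl->E->L'->C->R'->D->plug->F
Char 5 ('E'): step: R->2, L=1; E->plug->E->R->C->L->E->refl->C->L'->F->R'->A->plug->A
Char 6 ('H'): step: R->3, L=1; H->plug->G->R->F->L->C->refl->E->L'->C->R'->C->plug->C
Char 7 ('C'): step: R->4, L=1; C->plug->C->R->A->L->D->refl->H->L'->G->R'->H->plug->G
Char 8 ('B'): step: R->5, L=1; B->plug->B->R->H->L->B->refl->A->L'->E->R'->D->plug->F
Char 9 ('A'): step: R->6, L=1; A->plug->A->R->G->L->H->refl->D->L'->A->R'->B->plug->B

Answer: GHHFACGFB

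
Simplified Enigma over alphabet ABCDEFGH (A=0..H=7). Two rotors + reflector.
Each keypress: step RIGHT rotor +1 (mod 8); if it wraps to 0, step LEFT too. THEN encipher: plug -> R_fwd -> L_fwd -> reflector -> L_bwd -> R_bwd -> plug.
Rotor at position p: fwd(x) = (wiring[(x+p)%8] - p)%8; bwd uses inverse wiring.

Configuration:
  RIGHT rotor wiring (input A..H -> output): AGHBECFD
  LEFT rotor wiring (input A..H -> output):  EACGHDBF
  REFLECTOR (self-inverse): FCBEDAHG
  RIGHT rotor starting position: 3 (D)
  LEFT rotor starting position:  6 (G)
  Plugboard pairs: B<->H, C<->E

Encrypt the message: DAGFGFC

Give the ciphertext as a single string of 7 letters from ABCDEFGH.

Answer: BBFEDEG

Derivation:
Char 1 ('D'): step: R->4, L=6; D->plug->D->R->H->L->F->refl->A->L'->F->R'->H->plug->B
Char 2 ('A'): step: R->5, L=6; A->plug->A->R->F->L->A->refl->F->L'->H->R'->H->plug->B
Char 3 ('G'): step: R->6, L=6; G->plug->G->R->G->L->B->refl->C->L'->D->R'->F->plug->F
Char 4 ('F'): step: R->7, L=6; F->plug->F->R->F->L->A->refl->F->L'->H->R'->C->plug->E
Char 5 ('G'): step: R->0, L->7 (L advanced); G->plug->G->R->F->L->A->refl->F->L'->B->R'->D->plug->D
Char 6 ('F'): step: R->1, L=7; F->plug->F->R->E->L->H->refl->G->L'->A->R'->C->plug->E
Char 7 ('C'): step: R->2, L=7; C->plug->E->R->D->L->D->refl->E->L'->G->R'->G->plug->G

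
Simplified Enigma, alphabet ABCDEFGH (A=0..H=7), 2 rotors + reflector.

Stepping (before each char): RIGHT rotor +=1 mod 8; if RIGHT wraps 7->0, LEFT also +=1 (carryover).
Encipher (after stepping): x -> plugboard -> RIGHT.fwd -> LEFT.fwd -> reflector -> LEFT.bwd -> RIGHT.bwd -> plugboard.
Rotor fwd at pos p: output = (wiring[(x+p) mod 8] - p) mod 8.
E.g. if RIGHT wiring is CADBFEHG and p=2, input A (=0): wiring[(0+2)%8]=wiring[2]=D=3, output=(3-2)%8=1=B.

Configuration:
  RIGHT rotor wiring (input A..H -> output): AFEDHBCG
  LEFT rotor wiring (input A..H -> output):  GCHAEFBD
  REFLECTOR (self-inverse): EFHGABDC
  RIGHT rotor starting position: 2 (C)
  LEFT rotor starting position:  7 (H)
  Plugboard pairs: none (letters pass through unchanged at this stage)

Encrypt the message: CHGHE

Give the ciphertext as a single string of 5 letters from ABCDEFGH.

Answer: GFHBD

Derivation:
Char 1 ('C'): step: R->3, L=7; C->plug->C->R->G->L->G->refl->D->L'->C->R'->G->plug->G
Char 2 ('H'): step: R->4, L=7; H->plug->H->R->H->L->C->refl->H->L'->B->R'->F->plug->F
Char 3 ('G'): step: R->5, L=7; G->plug->G->R->G->L->G->refl->D->L'->C->R'->H->plug->H
Char 4 ('H'): step: R->6, L=7; H->plug->H->R->D->L->A->refl->E->L'->A->R'->B->plug->B
Char 5 ('E'): step: R->7, L=7; E->plug->E->R->E->L->B->refl->F->L'->F->R'->D->plug->D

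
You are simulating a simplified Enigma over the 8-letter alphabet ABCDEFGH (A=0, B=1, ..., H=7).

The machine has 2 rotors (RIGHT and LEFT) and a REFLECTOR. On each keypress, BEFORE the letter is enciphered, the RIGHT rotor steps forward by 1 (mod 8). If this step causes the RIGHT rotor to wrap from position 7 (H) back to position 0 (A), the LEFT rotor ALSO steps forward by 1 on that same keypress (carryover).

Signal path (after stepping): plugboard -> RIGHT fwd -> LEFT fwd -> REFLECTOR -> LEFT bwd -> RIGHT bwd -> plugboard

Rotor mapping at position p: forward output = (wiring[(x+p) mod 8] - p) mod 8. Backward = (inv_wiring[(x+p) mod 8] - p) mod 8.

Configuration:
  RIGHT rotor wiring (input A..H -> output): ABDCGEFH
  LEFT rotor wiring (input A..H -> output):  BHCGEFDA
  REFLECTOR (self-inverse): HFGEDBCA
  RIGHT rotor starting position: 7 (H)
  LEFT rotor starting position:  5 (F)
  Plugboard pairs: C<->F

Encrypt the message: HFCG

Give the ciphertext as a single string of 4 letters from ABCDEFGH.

Char 1 ('H'): step: R->0, L->6 (L advanced); H->plug->H->R->H->L->H->refl->A->L'->F->R'->G->plug->G
Char 2 ('F'): step: R->1, L=6; F->plug->C->R->B->L->C->refl->G->L'->G->R'->G->plug->G
Char 3 ('C'): step: R->2, L=6; C->plug->F->R->F->L->A->refl->H->L'->H->R'->H->plug->H
Char 4 ('G'): step: R->3, L=6; G->plug->G->R->G->L->G->refl->C->L'->B->R'->C->plug->F

Answer: GGHF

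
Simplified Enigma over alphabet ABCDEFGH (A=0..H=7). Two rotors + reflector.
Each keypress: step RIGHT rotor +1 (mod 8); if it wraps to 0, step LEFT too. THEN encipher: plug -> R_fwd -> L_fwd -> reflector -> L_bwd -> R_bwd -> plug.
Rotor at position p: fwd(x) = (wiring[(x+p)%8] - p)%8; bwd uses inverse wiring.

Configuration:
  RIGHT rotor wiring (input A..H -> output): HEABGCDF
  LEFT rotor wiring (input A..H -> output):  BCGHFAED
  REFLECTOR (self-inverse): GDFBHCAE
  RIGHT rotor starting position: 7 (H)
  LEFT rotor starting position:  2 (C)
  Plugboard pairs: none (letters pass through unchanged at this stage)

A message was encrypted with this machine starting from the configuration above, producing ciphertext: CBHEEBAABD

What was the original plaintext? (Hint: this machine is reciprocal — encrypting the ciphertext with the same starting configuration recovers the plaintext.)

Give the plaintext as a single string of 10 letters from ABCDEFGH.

Answer: EAEGCCHBEF

Derivation:
Char 1 ('C'): step: R->0, L->3 (L advanced); C->plug->C->R->A->L->E->refl->H->L'->G->R'->E->plug->E
Char 2 ('B'): step: R->1, L=3; B->plug->B->R->H->L->D->refl->B->L'->D->R'->A->plug->A
Char 3 ('H'): step: R->2, L=3; H->plug->H->R->C->L->F->refl->C->L'->B->R'->E->plug->E
Char 4 ('E'): step: R->3, L=3; E->plug->E->R->C->L->F->refl->C->L'->B->R'->G->plug->G
Char 5 ('E'): step: R->4, L=3; E->plug->E->R->D->L->B->refl->D->L'->H->R'->C->plug->C
Char 6 ('B'): step: R->5, L=3; B->plug->B->R->G->L->H->refl->E->L'->A->R'->C->plug->C
Char 7 ('A'): step: R->6, L=3; A->plug->A->R->F->L->G->refl->A->L'->E->R'->H->plug->H
Char 8 ('A'): step: R->7, L=3; A->plug->A->R->G->L->H->refl->E->L'->A->R'->B->plug->B
Char 9 ('B'): step: R->0, L->4 (L advanced); B->plug->B->R->E->L->F->refl->C->L'->G->R'->E->plug->E
Char 10 ('D'): step: R->1, L=4; D->plug->D->R->F->L->G->refl->A->L'->C->R'->F->plug->F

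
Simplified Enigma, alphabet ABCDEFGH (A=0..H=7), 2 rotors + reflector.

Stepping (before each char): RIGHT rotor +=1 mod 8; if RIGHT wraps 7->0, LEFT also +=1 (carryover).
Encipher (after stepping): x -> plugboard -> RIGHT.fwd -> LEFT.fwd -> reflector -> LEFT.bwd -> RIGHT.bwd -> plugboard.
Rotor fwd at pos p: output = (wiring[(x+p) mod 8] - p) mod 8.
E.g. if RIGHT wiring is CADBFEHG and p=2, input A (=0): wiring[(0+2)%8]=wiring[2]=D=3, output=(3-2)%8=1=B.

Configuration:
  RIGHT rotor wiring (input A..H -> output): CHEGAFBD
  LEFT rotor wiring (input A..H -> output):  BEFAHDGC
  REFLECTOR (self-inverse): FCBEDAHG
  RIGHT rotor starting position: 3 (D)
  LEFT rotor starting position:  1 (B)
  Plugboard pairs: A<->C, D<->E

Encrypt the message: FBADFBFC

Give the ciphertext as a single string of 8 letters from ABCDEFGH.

Answer: HADECEAF

Derivation:
Char 1 ('F'): step: R->4, L=1; F->plug->F->R->D->L->G->refl->H->L'->C->R'->H->plug->H
Char 2 ('B'): step: R->5, L=1; B->plug->B->R->E->L->C->refl->B->L'->G->R'->C->plug->A
Char 3 ('A'): step: R->6, L=1; A->plug->C->R->E->L->C->refl->B->L'->G->R'->E->plug->D
Char 4 ('D'): step: R->7, L=1; D->plug->E->R->H->L->A->refl->F->L'->F->R'->D->plug->E
Char 5 ('F'): step: R->0, L->2 (L advanced); F->plug->F->R->F->L->A->refl->F->L'->C->R'->A->plug->C
Char 6 ('B'): step: R->1, L=2; B->plug->B->R->D->L->B->refl->C->L'->H->R'->D->plug->E
Char 7 ('F'): step: R->2, L=2; F->plug->F->R->B->L->G->refl->H->L'->G->R'->C->plug->A
Char 8 ('C'): step: R->3, L=2; C->plug->A->R->D->L->B->refl->C->L'->H->R'->F->plug->F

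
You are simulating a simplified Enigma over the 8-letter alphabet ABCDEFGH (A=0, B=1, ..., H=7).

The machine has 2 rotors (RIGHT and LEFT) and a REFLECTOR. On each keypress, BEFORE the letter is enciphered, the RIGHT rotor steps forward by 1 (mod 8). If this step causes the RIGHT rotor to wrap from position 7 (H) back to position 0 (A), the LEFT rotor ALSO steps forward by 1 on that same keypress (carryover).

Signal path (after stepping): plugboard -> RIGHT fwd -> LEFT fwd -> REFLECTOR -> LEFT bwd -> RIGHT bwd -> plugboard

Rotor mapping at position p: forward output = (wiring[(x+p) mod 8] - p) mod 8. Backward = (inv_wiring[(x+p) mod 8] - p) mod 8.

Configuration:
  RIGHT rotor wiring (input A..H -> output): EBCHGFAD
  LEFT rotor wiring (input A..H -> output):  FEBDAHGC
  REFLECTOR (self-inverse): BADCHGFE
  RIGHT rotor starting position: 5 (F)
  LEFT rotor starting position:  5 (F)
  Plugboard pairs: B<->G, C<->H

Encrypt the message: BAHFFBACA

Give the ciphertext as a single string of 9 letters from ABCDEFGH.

Char 1 ('B'): step: R->6, L=5; B->plug->G->R->A->L->C->refl->D->L'->H->R'->H->plug->C
Char 2 ('A'): step: R->7, L=5; A->plug->A->R->E->L->H->refl->E->L'->F->R'->B->plug->G
Char 3 ('H'): step: R->0, L->6 (L advanced); H->plug->C->R->C->L->H->refl->E->L'->B->R'->B->plug->G
Char 4 ('F'): step: R->1, L=6; F->plug->F->R->H->L->B->refl->A->L'->A->R'->A->plug->A
Char 5 ('F'): step: R->2, L=6; F->plug->F->R->B->L->E->refl->H->L'->C->R'->G->plug->B
Char 6 ('B'): step: R->3, L=6; B->plug->G->R->G->L->C->refl->D->L'->E->R'->A->plug->A
Char 7 ('A'): step: R->4, L=6; A->plug->A->R->C->L->H->refl->E->L'->B->R'->B->plug->G
Char 8 ('C'): step: R->5, L=6; C->plug->H->R->B->L->E->refl->H->L'->C->R'->G->plug->B
Char 9 ('A'): step: R->6, L=6; A->plug->A->R->C->L->H->refl->E->L'->B->R'->F->plug->F

Answer: CGGABAGBF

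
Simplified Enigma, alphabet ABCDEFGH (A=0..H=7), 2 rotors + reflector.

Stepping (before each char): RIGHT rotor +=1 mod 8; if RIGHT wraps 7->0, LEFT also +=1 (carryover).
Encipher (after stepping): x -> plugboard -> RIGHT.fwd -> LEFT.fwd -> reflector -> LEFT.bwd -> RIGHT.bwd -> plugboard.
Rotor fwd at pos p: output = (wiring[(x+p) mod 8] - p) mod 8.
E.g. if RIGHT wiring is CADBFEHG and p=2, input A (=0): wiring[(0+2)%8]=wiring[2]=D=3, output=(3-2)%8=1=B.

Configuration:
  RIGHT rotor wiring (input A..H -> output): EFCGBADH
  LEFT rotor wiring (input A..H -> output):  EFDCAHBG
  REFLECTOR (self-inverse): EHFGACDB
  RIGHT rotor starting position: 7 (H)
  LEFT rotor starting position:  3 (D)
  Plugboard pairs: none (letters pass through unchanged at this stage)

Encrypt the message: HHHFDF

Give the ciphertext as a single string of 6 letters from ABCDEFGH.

Answer: EFGHHB

Derivation:
Char 1 ('H'): step: R->0, L->4 (L advanced); H->plug->H->R->H->L->G->refl->D->L'->B->R'->E->plug->E
Char 2 ('H'): step: R->1, L=4; H->plug->H->R->D->L->C->refl->F->L'->C->R'->F->plug->F
Char 3 ('H'): step: R->2, L=4; H->plug->H->R->D->L->C->refl->F->L'->C->R'->G->plug->G
Char 4 ('F'): step: R->3, L=4; F->plug->F->R->B->L->D->refl->G->L'->H->R'->H->plug->H
Char 5 ('D'): step: R->4, L=4; D->plug->D->R->D->L->C->refl->F->L'->C->R'->H->plug->H
Char 6 ('F'): step: R->5, L=4; F->plug->F->R->F->L->B->refl->H->L'->G->R'->B->plug->B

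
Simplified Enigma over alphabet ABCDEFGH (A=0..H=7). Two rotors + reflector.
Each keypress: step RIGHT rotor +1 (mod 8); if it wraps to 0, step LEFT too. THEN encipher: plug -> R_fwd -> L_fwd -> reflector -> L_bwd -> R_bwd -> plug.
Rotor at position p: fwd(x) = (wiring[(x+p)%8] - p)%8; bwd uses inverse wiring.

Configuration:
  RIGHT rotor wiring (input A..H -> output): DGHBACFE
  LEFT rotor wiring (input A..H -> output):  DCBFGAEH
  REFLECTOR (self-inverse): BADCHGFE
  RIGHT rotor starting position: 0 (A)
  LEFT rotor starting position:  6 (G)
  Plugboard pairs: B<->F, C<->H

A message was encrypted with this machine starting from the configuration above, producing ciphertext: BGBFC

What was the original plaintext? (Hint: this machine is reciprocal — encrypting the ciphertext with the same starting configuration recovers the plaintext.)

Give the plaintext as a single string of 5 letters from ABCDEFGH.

Answer: DHDHA

Derivation:
Char 1 ('B'): step: R->1, L=6; B->plug->F->R->E->L->D->refl->C->L'->H->R'->D->plug->D
Char 2 ('G'): step: R->2, L=6; G->plug->G->R->B->L->B->refl->A->L'->G->R'->C->plug->H
Char 3 ('B'): step: R->3, L=6; B->plug->F->R->A->L->G->refl->F->L'->C->R'->D->plug->D
Char 4 ('F'): step: R->4, L=6; F->plug->B->R->G->L->A->refl->B->L'->B->R'->C->plug->H
Char 5 ('C'): step: R->5, L=6; C->plug->H->R->D->L->E->refl->H->L'->F->R'->A->plug->A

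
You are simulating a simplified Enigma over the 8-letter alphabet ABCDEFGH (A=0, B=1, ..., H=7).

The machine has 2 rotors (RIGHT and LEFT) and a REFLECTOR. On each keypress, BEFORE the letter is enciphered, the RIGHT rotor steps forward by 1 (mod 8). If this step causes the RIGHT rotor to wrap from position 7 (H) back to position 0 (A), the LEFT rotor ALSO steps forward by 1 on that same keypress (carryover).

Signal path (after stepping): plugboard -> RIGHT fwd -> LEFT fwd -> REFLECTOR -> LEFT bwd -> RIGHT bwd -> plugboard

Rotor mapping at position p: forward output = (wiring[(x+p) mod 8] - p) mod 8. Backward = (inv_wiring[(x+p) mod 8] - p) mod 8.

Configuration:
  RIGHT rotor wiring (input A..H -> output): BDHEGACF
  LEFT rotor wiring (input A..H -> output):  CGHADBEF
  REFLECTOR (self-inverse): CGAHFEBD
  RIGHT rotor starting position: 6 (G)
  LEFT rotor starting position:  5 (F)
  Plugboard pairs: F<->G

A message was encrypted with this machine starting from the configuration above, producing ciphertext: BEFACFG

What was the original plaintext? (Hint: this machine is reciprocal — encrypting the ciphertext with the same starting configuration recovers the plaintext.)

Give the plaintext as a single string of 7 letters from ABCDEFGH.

Answer: EFHGBEE

Derivation:
Char 1 ('B'): step: R->7, L=5; B->plug->B->R->C->L->A->refl->C->L'->F->R'->E->plug->E
Char 2 ('E'): step: R->0, L->6 (L advanced); E->plug->E->R->G->L->F->refl->E->L'->C->R'->G->plug->F
Char 3 ('F'): step: R->1, L=6; F->plug->G->R->E->L->B->refl->G->L'->A->R'->H->plug->H
Char 4 ('A'): step: R->2, L=6; A->plug->A->R->F->L->C->refl->A->L'->D->R'->F->plug->G
Char 5 ('C'): step: R->3, L=6; C->plug->C->R->F->L->C->refl->A->L'->D->R'->B->plug->B
Char 6 ('F'): step: R->4, L=6; F->plug->G->R->D->L->A->refl->C->L'->F->R'->E->plug->E
Char 7 ('G'): step: R->5, L=6; G->plug->F->R->C->L->E->refl->F->L'->G->R'->E->plug->E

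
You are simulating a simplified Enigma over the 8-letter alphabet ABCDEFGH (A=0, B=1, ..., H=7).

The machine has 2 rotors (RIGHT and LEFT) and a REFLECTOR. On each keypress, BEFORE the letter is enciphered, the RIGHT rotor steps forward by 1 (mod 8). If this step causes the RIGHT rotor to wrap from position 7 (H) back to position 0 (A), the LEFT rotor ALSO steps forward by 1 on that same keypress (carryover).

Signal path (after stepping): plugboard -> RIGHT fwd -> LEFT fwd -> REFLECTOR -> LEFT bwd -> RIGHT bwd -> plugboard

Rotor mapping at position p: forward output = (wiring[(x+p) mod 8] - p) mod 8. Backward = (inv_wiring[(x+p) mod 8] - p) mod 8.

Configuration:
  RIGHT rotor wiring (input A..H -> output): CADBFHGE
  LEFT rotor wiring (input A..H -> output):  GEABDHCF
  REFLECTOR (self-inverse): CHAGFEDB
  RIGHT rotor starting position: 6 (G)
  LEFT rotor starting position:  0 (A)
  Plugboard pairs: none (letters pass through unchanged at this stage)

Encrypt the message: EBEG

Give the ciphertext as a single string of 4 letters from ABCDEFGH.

Answer: FHAE

Derivation:
Char 1 ('E'): step: R->7, L=0; E->plug->E->R->C->L->A->refl->C->L'->G->R'->F->plug->F
Char 2 ('B'): step: R->0, L->1 (L advanced); B->plug->B->R->A->L->D->refl->G->L'->E->R'->H->plug->H
Char 3 ('E'): step: R->1, L=1; E->plug->E->R->G->L->E->refl->F->L'->H->R'->A->plug->A
Char 4 ('G'): step: R->2, L=1; G->plug->G->R->A->L->D->refl->G->L'->E->R'->E->plug->E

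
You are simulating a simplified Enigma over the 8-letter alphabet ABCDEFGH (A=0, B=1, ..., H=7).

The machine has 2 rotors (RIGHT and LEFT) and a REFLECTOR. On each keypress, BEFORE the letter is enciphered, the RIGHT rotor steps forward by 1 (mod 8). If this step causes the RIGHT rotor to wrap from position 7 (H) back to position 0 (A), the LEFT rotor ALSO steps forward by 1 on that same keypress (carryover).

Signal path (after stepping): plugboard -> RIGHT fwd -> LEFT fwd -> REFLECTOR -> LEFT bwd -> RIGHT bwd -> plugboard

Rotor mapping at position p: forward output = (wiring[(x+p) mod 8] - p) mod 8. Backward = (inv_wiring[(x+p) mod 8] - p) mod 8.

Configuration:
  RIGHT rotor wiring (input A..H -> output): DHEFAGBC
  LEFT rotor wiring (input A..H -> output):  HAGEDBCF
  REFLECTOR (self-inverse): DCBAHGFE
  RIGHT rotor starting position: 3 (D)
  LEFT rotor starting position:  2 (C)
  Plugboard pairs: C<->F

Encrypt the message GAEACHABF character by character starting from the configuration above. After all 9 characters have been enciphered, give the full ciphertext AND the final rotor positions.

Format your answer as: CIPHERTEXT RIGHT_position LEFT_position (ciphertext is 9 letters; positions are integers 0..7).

Char 1 ('G'): step: R->4, L=2; G->plug->G->R->A->L->E->refl->H->L'->D->R'->F->plug->C
Char 2 ('A'): step: R->5, L=2; A->plug->A->R->B->L->C->refl->B->L'->C->R'->E->plug->E
Char 3 ('E'): step: R->6, L=2; E->plug->E->R->G->L->F->refl->G->L'->H->R'->F->plug->C
Char 4 ('A'): step: R->7, L=2; A->plug->A->R->D->L->H->refl->E->L'->A->R'->C->plug->F
Char 5 ('C'): step: R->0, L->3 (L advanced); C->plug->F->R->G->L->F->refl->G->L'->C->R'->H->plug->H
Char 6 ('H'): step: R->1, L=3; H->plug->H->R->C->L->G->refl->F->L'->G->R'->A->plug->A
Char 7 ('A'): step: R->2, L=3; A->plug->A->R->C->L->G->refl->F->L'->G->R'->C->plug->F
Char 8 ('B'): step: R->3, L=3; B->plug->B->R->F->L->E->refl->H->L'->D->R'->C->plug->F
Char 9 ('F'): step: R->4, L=3; F->plug->C->R->F->L->E->refl->H->L'->D->R'->F->plug->C
Final: ciphertext=CECFHAFFC, RIGHT=4, LEFT=3

Answer: CECFHAFFC 4 3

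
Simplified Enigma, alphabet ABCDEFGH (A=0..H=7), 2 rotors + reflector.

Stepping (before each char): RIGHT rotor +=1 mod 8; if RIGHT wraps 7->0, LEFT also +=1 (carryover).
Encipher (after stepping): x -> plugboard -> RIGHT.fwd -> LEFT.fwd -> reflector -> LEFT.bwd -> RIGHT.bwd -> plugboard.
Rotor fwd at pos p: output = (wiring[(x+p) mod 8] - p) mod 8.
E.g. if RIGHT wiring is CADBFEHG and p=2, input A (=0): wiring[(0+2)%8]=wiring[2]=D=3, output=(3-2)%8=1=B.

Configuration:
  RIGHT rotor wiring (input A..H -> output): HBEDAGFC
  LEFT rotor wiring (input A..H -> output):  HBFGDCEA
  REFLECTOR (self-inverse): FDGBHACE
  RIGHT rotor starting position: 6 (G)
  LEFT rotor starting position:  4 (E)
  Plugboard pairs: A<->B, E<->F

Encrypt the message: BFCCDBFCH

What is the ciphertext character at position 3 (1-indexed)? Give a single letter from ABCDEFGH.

Char 1 ('B'): step: R->7, L=4; B->plug->A->R->D->L->E->refl->H->L'->A->R'->B->plug->A
Char 2 ('F'): step: R->0, L->5 (L advanced); F->plug->E->R->A->L->F->refl->A->L'->F->R'->G->plug->G
Char 3 ('C'): step: R->1, L=5; C->plug->C->R->C->L->D->refl->B->L'->G->R'->H->plug->H

H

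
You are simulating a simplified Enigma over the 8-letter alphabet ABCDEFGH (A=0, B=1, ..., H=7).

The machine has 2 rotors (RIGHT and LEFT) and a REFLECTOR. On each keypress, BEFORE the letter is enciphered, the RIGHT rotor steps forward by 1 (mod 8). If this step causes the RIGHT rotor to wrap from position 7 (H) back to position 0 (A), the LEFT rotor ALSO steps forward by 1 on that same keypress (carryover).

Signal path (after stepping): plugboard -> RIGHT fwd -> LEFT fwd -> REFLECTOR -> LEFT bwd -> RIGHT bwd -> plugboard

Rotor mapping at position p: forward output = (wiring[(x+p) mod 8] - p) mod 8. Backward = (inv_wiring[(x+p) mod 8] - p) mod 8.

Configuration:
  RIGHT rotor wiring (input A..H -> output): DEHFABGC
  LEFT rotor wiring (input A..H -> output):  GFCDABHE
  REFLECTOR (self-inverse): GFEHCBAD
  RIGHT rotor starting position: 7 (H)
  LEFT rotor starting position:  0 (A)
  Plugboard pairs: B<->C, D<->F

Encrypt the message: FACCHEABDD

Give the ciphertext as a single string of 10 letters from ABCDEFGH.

Answer: CCBHECGCCC

Derivation:
Char 1 ('F'): step: R->0, L->1 (L advanced); F->plug->D->R->F->L->G->refl->A->L'->E->R'->B->plug->C
Char 2 ('A'): step: R->1, L=1; A->plug->A->R->D->L->H->refl->D->L'->G->R'->B->plug->C
Char 3 ('C'): step: R->2, L=1; C->plug->B->R->D->L->H->refl->D->L'->G->R'->C->plug->B
Char 4 ('C'): step: R->3, L=1; C->plug->B->R->F->L->G->refl->A->L'->E->R'->H->plug->H
Char 5 ('H'): step: R->4, L=1; H->plug->H->R->B->L->B->refl->F->L'->H->R'->E->plug->E
Char 6 ('E'): step: R->5, L=1; E->plug->E->R->H->L->F->refl->B->L'->B->R'->B->plug->C
Char 7 ('A'): step: R->6, L=1; A->plug->A->R->A->L->E->refl->C->L'->C->R'->G->plug->G
Char 8 ('B'): step: R->7, L=1; B->plug->C->R->F->L->G->refl->A->L'->E->R'->B->plug->C
Char 9 ('D'): step: R->0, L->2 (L advanced); D->plug->F->R->B->L->B->refl->F->L'->E->R'->B->plug->C
Char 10 ('D'): step: R->1, L=2; D->plug->F->R->F->L->C->refl->E->L'->G->R'->B->plug->C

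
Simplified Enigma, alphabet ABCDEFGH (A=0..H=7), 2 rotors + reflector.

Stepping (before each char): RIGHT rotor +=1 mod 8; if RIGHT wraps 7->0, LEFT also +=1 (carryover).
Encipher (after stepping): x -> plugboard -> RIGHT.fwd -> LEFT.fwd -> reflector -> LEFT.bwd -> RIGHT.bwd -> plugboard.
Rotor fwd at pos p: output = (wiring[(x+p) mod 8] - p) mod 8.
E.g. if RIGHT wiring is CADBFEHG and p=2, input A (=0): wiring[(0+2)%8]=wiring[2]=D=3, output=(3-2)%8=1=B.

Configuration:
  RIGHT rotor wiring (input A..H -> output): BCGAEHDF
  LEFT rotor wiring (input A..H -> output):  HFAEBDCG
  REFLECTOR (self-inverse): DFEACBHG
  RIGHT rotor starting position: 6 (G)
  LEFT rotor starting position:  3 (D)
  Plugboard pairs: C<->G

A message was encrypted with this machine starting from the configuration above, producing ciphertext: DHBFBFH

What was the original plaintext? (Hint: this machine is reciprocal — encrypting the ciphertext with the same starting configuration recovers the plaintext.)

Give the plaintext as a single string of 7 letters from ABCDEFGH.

Answer: CDHBEBD

Derivation:
Char 1 ('D'): step: R->7, L=3; D->plug->D->R->H->L->F->refl->B->L'->A->R'->G->plug->C
Char 2 ('H'): step: R->0, L->4 (L advanced); H->plug->H->R->F->L->B->refl->F->L'->A->R'->D->plug->D
Char 3 ('B'): step: R->1, L=4; B->plug->B->R->F->L->B->refl->F->L'->A->R'->H->plug->H
Char 4 ('F'): step: R->2, L=4; F->plug->F->R->D->L->C->refl->E->L'->G->R'->B->plug->B
Char 5 ('B'): step: R->3, L=4; B->plug->B->R->B->L->H->refl->G->L'->C->R'->E->plug->E
Char 6 ('F'): step: R->4, L=4; F->plug->F->R->G->L->E->refl->C->L'->D->R'->B->plug->B
Char 7 ('H'): step: R->5, L=4; H->plug->H->R->H->L->A->refl->D->L'->E->R'->D->plug->D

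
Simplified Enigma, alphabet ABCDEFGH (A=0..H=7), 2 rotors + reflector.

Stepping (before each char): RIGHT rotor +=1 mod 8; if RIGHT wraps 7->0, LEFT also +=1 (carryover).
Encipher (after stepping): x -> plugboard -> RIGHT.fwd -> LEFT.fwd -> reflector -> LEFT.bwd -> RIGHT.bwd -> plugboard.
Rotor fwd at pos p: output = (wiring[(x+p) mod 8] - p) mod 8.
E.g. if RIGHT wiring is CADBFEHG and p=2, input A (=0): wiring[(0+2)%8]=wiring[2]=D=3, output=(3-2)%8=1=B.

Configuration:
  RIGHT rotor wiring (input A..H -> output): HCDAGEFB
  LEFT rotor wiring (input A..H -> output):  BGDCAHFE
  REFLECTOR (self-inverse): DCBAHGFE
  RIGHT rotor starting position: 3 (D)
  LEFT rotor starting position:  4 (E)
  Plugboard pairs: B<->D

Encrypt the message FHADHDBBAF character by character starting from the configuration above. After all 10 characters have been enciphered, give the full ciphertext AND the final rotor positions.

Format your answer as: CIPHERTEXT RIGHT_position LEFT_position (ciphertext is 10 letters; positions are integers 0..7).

Answer: DGBHAEEDEE 5 5

Derivation:
Char 1 ('F'): step: R->4, L=4; F->plug->F->R->G->L->H->refl->E->L'->A->R'->B->plug->D
Char 2 ('H'): step: R->5, L=4; H->plug->H->R->B->L->D->refl->A->L'->D->R'->G->plug->G
Char 3 ('A'): step: R->6, L=4; A->plug->A->R->H->L->G->refl->F->L'->E->R'->D->plug->B
Char 4 ('D'): step: R->7, L=4; D->plug->B->R->A->L->E->refl->H->L'->G->R'->H->plug->H
Char 5 ('H'): step: R->0, L->5 (L advanced); H->plug->H->R->B->L->A->refl->D->L'->H->R'->A->plug->A
Char 6 ('D'): step: R->1, L=5; D->plug->B->R->C->L->H->refl->E->L'->D->R'->E->plug->E
Char 7 ('B'): step: R->2, L=5; B->plug->D->R->C->L->H->refl->E->L'->D->R'->E->plug->E
Char 8 ('B'): step: R->3, L=5; B->plug->D->R->C->L->H->refl->E->L'->D->R'->B->plug->D
Char 9 ('A'): step: R->4, L=5; A->plug->A->R->C->L->H->refl->E->L'->D->R'->E->plug->E
Char 10 ('F'): step: R->5, L=5; F->plug->F->R->G->L->F->refl->G->L'->F->R'->E->plug->E
Final: ciphertext=DGBHAEEDEE, RIGHT=5, LEFT=5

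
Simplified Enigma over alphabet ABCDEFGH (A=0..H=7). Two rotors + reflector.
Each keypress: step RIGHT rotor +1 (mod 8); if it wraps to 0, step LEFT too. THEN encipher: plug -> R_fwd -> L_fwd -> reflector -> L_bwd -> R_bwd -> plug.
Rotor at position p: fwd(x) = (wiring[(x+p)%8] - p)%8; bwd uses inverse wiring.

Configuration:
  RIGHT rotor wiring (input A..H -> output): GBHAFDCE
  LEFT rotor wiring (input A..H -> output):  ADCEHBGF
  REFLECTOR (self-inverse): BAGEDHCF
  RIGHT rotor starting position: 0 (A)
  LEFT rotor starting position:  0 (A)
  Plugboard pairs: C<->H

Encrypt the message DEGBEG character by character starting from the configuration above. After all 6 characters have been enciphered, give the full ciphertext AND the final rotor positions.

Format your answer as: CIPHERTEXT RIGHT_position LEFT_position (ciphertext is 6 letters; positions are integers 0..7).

Answer: HABCHA 6 0

Derivation:
Char 1 ('D'): step: R->1, L=0; D->plug->D->R->E->L->H->refl->F->L'->H->R'->C->plug->H
Char 2 ('E'): step: R->2, L=0; E->plug->E->R->A->L->A->refl->B->L'->F->R'->A->plug->A
Char 3 ('G'): step: R->3, L=0; G->plug->G->R->G->L->G->refl->C->L'->C->R'->B->plug->B
Char 4 ('B'): step: R->4, L=0; B->plug->B->R->H->L->F->refl->H->L'->E->R'->H->plug->C
Char 5 ('E'): step: R->5, L=0; E->plug->E->R->E->L->H->refl->F->L'->H->R'->C->plug->H
Char 6 ('G'): step: R->6, L=0; G->plug->G->R->H->L->F->refl->H->L'->E->R'->A->plug->A
Final: ciphertext=HABCHA, RIGHT=6, LEFT=0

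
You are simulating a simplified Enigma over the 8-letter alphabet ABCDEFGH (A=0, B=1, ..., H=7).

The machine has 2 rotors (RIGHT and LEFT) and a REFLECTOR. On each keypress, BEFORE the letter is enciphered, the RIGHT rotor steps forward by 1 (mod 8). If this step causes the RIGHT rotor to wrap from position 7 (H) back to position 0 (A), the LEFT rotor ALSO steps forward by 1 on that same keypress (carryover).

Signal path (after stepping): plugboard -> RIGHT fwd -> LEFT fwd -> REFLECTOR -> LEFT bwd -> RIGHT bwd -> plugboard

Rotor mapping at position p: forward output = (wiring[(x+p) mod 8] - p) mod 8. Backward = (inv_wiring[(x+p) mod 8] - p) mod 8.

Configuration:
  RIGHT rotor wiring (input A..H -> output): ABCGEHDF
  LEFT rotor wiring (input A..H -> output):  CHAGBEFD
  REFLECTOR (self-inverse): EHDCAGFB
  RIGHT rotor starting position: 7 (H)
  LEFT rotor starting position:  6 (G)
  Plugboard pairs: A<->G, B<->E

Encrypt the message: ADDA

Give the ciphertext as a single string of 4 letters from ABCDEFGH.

Answer: BABH

Derivation:
Char 1 ('A'): step: R->0, L->7 (L advanced); A->plug->G->R->D->L->B->refl->H->L'->E->R'->E->plug->B
Char 2 ('D'): step: R->1, L=7; D->plug->D->R->D->L->B->refl->H->L'->E->R'->G->plug->A
Char 3 ('D'): step: R->2, L=7; D->plug->D->R->F->L->C->refl->D->L'->B->R'->E->plug->B
Char 4 ('A'): step: R->3, L=7; A->plug->G->R->G->L->F->refl->G->L'->H->R'->H->plug->H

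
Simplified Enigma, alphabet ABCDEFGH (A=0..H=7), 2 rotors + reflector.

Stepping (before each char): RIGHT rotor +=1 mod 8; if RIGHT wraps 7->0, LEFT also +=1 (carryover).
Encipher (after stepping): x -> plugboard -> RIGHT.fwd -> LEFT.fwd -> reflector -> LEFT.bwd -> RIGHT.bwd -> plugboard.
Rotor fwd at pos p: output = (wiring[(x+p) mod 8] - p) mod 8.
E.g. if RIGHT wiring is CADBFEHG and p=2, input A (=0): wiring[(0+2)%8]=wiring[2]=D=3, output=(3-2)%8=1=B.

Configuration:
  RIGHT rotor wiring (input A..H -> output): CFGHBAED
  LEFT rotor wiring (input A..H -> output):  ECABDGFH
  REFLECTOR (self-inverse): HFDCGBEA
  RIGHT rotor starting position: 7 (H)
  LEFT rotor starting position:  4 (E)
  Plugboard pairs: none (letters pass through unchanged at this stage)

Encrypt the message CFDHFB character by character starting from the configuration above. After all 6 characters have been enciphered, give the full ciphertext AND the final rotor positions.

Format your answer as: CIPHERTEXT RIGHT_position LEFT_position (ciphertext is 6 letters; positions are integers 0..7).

Char 1 ('C'): step: R->0, L->5 (L advanced); C->plug->C->R->G->L->E->refl->G->L'->H->R'->D->plug->D
Char 2 ('F'): step: R->1, L=5; F->plug->F->R->D->L->H->refl->A->L'->B->R'->H->plug->H
Char 3 ('D'): step: R->2, L=5; D->plug->D->R->G->L->E->refl->G->L'->H->R'->C->plug->C
Char 4 ('H'): step: R->3, L=5; H->plug->H->R->D->L->H->refl->A->L'->B->R'->D->plug->D
Char 5 ('F'): step: R->4, L=5; F->plug->F->R->B->L->A->refl->H->L'->D->R'->H->plug->H
Char 6 ('B'): step: R->5, L=5; B->plug->B->R->H->L->G->refl->E->L'->G->R'->C->plug->C
Final: ciphertext=DHCDHC, RIGHT=5, LEFT=5

Answer: DHCDHC 5 5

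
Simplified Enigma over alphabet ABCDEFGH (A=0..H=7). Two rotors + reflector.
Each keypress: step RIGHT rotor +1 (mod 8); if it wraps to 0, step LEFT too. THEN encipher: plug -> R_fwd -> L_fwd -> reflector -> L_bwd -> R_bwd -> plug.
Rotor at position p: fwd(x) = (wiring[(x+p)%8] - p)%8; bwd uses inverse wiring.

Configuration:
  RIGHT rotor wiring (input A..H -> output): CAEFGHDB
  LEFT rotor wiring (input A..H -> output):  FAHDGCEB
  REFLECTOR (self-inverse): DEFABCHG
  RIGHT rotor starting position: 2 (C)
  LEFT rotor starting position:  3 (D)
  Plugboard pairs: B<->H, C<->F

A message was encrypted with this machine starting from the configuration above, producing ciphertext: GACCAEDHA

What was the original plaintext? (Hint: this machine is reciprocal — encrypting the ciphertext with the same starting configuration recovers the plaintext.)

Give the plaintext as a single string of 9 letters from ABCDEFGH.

Char 1 ('G'): step: R->3, L=3; G->plug->G->R->F->L->C->refl->F->L'->G->R'->E->plug->E
Char 2 ('A'): step: R->4, L=3; A->plug->A->R->C->L->H->refl->G->L'->E->R'->F->plug->C
Char 3 ('C'): step: R->5, L=3; C->plug->F->R->H->L->E->refl->B->L'->D->R'->E->plug->E
Char 4 ('C'): step: R->6, L=3; C->plug->F->R->H->L->E->refl->B->L'->D->R'->B->plug->H
Char 5 ('A'): step: R->7, L=3; A->plug->A->R->C->L->H->refl->G->L'->E->R'->H->plug->B
Char 6 ('E'): step: R->0, L->4 (L advanced); E->plug->E->R->G->L->D->refl->A->L'->C->R'->A->plug->A
Char 7 ('D'): step: R->1, L=4; D->plug->D->R->F->L->E->refl->B->L'->E->R'->C->plug->F
Char 8 ('H'): step: R->2, L=4; H->plug->B->R->D->L->F->refl->C->L'->A->R'->G->plug->G
Char 9 ('A'): step: R->3, L=4; A->plug->A->R->C->L->A->refl->D->L'->G->R'->E->plug->E

Answer: ECEHBAFGE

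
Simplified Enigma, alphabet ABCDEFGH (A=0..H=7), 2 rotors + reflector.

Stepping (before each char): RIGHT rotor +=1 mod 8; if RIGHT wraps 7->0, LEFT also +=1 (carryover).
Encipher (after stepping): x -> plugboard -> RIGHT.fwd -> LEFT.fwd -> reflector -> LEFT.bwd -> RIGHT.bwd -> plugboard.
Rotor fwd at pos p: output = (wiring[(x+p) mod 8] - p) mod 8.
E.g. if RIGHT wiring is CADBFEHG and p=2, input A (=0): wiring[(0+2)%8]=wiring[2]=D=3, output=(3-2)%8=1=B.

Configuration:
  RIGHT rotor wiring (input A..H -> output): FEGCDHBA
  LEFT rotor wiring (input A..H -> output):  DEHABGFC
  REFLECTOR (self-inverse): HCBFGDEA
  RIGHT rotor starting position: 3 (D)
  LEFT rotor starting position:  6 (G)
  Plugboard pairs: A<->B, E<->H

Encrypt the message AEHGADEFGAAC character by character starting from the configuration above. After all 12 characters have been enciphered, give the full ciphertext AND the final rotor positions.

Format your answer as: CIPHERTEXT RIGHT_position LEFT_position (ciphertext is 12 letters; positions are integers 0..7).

Char 1 ('A'): step: R->4, L=6; A->plug->B->R->D->L->G->refl->E->L'->B->R'->E->plug->H
Char 2 ('E'): step: R->5, L=6; E->plug->H->R->G->L->D->refl->F->L'->C->R'->A->plug->B
Char 3 ('H'): step: R->6, L=6; H->plug->E->R->A->L->H->refl->A->L'->H->R'->C->plug->C
Char 4 ('G'): step: R->7, L=6; G->plug->G->R->A->L->H->refl->A->L'->H->R'->D->plug->D
Char 5 ('A'): step: R->0, L->7 (L advanced); A->plug->B->R->E->L->B->refl->C->L'->F->R'->A->plug->B
Char 6 ('D'): step: R->1, L=7; D->plug->D->R->C->L->F->refl->D->L'->A->R'->F->plug->F
Char 7 ('E'): step: R->2, L=7; E->plug->H->R->C->L->F->refl->D->L'->A->R'->B->plug->A
Char 8 ('F'): step: R->3, L=7; F->plug->F->R->C->L->F->refl->D->L'->A->R'->B->plug->A
Char 9 ('G'): step: R->4, L=7; G->plug->G->R->C->L->F->refl->D->L'->A->R'->F->plug->F
Char 10 ('A'): step: R->5, L=7; A->plug->B->R->E->L->B->refl->C->L'->F->R'->G->plug->G
Char 11 ('A'): step: R->6, L=7; A->plug->B->R->C->L->F->refl->D->L'->A->R'->E->plug->H
Char 12 ('C'): step: R->7, L=7; C->plug->C->R->F->L->C->refl->B->L'->E->R'->F->plug->F
Final: ciphertext=HBCDBFAAFGHF, RIGHT=7, LEFT=7

Answer: HBCDBFAAFGHF 7 7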